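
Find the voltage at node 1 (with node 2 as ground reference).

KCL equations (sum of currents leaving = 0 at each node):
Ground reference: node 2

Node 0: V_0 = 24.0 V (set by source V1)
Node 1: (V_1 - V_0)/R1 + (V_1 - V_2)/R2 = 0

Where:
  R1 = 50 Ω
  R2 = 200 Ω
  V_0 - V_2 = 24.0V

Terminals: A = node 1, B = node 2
Nodal analysis, taking node 2 as the 0 V reference.
Source V1 fixes V_0 = 24 V.
KCL at each unknown node (sum of currents leaving = 0; resistances in Ω):
  Node 1: (V_1 - 24)/50 + (V_1 - 0)/200 = 0
Collecting terms: 0.025 × V_1 = 0.48  =>  V_1 = 19.2 V
The requested potential is V_1 = 19.2 V.

Final answer: V_1 = 19.2 V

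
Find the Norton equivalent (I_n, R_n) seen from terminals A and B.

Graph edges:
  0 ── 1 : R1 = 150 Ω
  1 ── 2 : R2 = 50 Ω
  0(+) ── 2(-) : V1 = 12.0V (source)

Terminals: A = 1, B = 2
Find the Thévenin equivalent first; then I_n = V_th/R_th and R_n = R_th.
Step 1 — V_th is the open-circuit voltage V_A - V_B (nothing connected across the terminals).
Nodal analysis, taking node 2 as the 0 V reference.
Source V1 fixes V_0 = 12 V.
KCL at each unknown node (sum of currents leaving = 0; resistances in Ω):
  Node 1: (V_1 - 12)/150 + (V_1 - 0)/50 = 0
Collecting terms: 0.02667 × V_1 = 0.08  =>  V_1 = 3 V
V_th = V_1 - V_2 = 3 - 0 = 3 V
Step 2 — R_th: zero the source — replace V1 by a short circuit (node 2 merges into node 0) — and find the resistance seen between A (node 1) and B (node 0).
Reduce the network between node 1 (A) and node 0 (B) by series/parallel combination:
  Rp1 = R1 ‖ R2 (parallel, both between nodes 0 and 1) = 1/(1/150 + 1/50) = 37.5 Ω
R_th = 37.5 Ω
I_n = V_th/R_th = 3/37.5 = 0.08 A, and R_n = R_th = 37.5 Ω

Final answer: I_n = 0.08 A, R_n = 37.5 Ω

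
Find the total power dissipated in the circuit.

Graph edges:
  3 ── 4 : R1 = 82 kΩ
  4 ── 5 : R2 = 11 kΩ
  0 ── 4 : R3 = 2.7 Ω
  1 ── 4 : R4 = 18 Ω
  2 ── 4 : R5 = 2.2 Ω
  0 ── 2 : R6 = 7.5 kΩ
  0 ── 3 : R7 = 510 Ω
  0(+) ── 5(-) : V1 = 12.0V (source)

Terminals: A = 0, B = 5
Nodal analysis, taking node 5 as the 0 V reference.
Source V1 fixes V_0 = 12 V.
KCL at each unknown node (sum of currents leaving = 0; resistances in Ω):
  Node 1: (V_1 - V_4)/18 = 0
  Node 2: (V_2 - V_4)/2.2 + (V_2 - 12)/7500 = 0
  Node 3: (V_3 - V_4)/82000 + (V_3 - 12)/510 = 0
  Node 4: (V_4 - V_3)/82000 + (V_4 - 0)/11000 + (V_4 - 12)/2.7 + (V_4 - V_1)/18 + (V_4 - V_2)/2.2 = 0
Collecting terms (coefficients in siemens):
  0.05556·V_1 - 0.05556·V_4 = 0
  0.4547·V_2 - 0.4545·V_4 = 0.0016
  0.001973·V_3 - 0.0000122·V_4 = 0.02353
  0.8806·V_4 - 0.05556·V_1 - 0.4545·V_2 - 0.0000122·V_3 = 4.444
Solving these 4 simultaneous equations (Gaussian elimination) gives:
  V_1 = 12 V, V_2 = 12 V, V_3 = 12 V, V_4 = 12 V
Power in each resistor, P = (ΔV)²/R:
  P_R1 = (12 - 12)²/82000 = 0.0000000001044 W
  P_R2 = (12 - 0)²/11000 = 0.01308 W
  P_R3 = (12 - 12)²/2.7 = 0.000003209 W
  P_R4 = (12 - 12)²/18 = 0 W
  P_R5 = (12 - 12)²/2.2 = 0.0000000000003387 W
  P_R6 = (12 - 12)²/7500 = 0.000000001155 W
  P_R7 = (12 - 12)²/510 = 0.0000000000006491 W
P_total = P_R1 + P_R2 + P_R3 + P_R4 + P_R5 + P_R6 + P_R7 = 0.01309 W

Final answer: 0.01309 W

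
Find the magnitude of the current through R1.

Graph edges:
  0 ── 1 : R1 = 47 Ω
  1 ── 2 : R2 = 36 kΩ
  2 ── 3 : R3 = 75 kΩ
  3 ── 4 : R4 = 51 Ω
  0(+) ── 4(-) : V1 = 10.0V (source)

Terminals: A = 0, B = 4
Nodal analysis, taking node 4 as the 0 V reference.
Source V1 fixes V_0 = 10 V.
KCL at each unknown node (sum of currents leaving = 0; resistances in Ω):
  Node 1: (V_1 - 10)/47 + (V_1 - V_2)/36000 = 0
  Node 2: (V_2 - V_1)/36000 + (V_2 - V_3)/75000 = 0
  Node 3: (V_3 - V_2)/75000 + (V_3 - 0)/51 = 0
Collecting terms (coefficients in siemens):
  0.0213·V_1 - 0.00002778·V_2 = 0.2128
  0.00004111·V_2 - 0.00002778·V_1 - 0.00001333·V_3 = 0
  0.01962·V_3 - 0.00001333·V_2 = 0
Solving these 3 simultaneous equations (Gaussian elimination) gives:
  V_1 = 9.996 V, V_2 = 6.755 V, V_3 = 0.004591 V
I_R1 = (V_0 - V_1)/R1 = (10 - 9.996)/47 = 0.00009001 A
|I_R1| = 0.00009001 A

Final answer: |I_R1| = 9.001e-05 A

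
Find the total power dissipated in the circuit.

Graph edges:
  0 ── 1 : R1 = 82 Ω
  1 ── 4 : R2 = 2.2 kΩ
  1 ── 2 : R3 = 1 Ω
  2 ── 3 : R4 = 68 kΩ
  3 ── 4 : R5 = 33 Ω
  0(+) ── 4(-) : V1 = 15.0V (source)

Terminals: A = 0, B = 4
Nodal analysis, taking node 4 as the 0 V reference.
Source V1 fixes V_0 = 15 V.
KCL at each unknown node (sum of currents leaving = 0; resistances in Ω):
  Node 1: (V_1 - 15)/82 + (V_1 - 0)/2200 + (V_1 - V_2)/1 = 0
  Node 2: (V_2 - V_1)/1 + (V_2 - V_3)/68000 = 0
  Node 3: (V_3 - V_2)/68000 + (V_3 - 0)/33 = 0
Collecting terms (coefficients in siemens):
  1.013·V_1 - 1·V_2 = 0.1829
  1·V_2 - 1·V_1 - 0.00001471·V_3 = 0
  0.03032·V_3 - 0.00001471·V_2 = 0
Solving these 3 simultaneous equations (Gaussian elimination) gives:
  V_1 = 14.44 V, V_2 = 14.44 V, V_3 = 0.007006 V
Power in each resistor, P = (ΔV)²/R:
  P_R1 = (15 - 14.44)²/82 = 0.003767 W
  P_R2 = (14.44 - 0)²/2200 = 0.09483 W
  P_R3 = (14.44 - 14.44)²/1 = 0.00000004508 W
  P_R4 = (14.44 - 0.007006)²/68000 = 0.003065 W
  P_R5 = (0.007006 - 0)²/33 = 0.000001487 W
P_total = P_R1 + P_R2 + P_R3 + P_R4 + P_R5 = 0.1017 W

Final answer: 0.1017 W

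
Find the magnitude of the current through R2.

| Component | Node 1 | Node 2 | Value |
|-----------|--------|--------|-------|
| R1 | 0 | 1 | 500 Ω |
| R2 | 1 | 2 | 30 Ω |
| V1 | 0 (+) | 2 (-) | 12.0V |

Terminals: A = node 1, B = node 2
Nodal analysis, taking node 2 as the 0 V reference.
Source V1 fixes V_0 = 12 V.
KCL at each unknown node (sum of currents leaving = 0; resistances in Ω):
  Node 1: (V_1 - 12)/500 + (V_1 - 0)/30 = 0
Collecting terms: 0.03533 × V_1 = 0.024  =>  V_1 = 0.6792 V
I_R2 = (V_1 - V_2)/R2 = (0.6792 - 0)/30 = 0.02264 A
|I_R2| = 0.02264 A

Final answer: |I_R2| = 0.02264 A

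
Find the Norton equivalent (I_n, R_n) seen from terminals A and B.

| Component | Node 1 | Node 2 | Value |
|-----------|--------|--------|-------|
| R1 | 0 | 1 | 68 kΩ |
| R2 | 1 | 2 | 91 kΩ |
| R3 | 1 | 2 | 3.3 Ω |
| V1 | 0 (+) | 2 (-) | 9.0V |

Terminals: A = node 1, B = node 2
Find the Thévenin equivalent first; then I_n = V_th/R_th and R_n = R_th.
Step 1 — V_th is the open-circuit voltage V_A - V_B (nothing connected across the terminals).
Nodal analysis, taking node 2 as the 0 V reference.
Source V1 fixes V_0 = 9 V.
KCL at each unknown node (sum of currents leaving = 0; resistances in Ω):
  Node 1: (V_1 - 9)/68000 + (V_1 - 0)/91000 + (V_1 - 0)/3.3 = 0
Collecting terms: 0.3031 × V_1 = 0.0001324  =>  V_1 = 0.0004367 V
V_th = V_1 - V_2 = 0.0004367 - 0 = 0.0004367 V
Step 2 — R_th: zero the source — replace V1 by a short circuit (node 2 merges into node 0) — and find the resistance seen between A (node 1) and B (node 0).
Reduce the network between node 1 (A) and node 0 (B) by series/parallel combination:
  Rp1 = R1 ‖ R2 ‖ R3 (parallel, all between nodes 0 and 1) = 1/(1/68000 + 1/91000 + 1/3.3) = 3.3 Ω
R_th = 3.3 Ω
I_n = V_th/R_th = 0.0004367/3.3 = 0.0001324 A, and R_n = R_th = 3.3 Ω

Final answer: I_n = 0.0001324 A, R_n = 3.3 Ω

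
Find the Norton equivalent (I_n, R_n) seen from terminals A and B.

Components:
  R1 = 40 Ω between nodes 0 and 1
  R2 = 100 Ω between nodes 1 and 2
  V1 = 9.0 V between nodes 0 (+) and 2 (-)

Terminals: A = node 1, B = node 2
Find the Thévenin equivalent first; then I_n = V_th/R_th and R_n = R_th.
Step 1 — V_th is the open-circuit voltage V_A - V_B (nothing connected across the terminals).
Nodal analysis, taking node 2 as the 0 V reference.
Source V1 fixes V_0 = 9 V.
KCL at each unknown node (sum of currents leaving = 0; resistances in Ω):
  Node 1: (V_1 - 9)/40 + (V_1 - 0)/100 = 0
Collecting terms: 0.035 × V_1 = 0.225  =>  V_1 = 6.429 V
V_th = V_1 - V_2 = 6.429 - 0 = 6.429 V
Step 2 — R_th: zero the source — replace V1 by a short circuit (node 2 merges into node 0) — and find the resistance seen between A (node 1) and B (node 0).
Reduce the network between node 1 (A) and node 0 (B) by series/parallel combination:
  Rp1 = R1 ‖ R2 (parallel, both between nodes 0 and 1) = 1/(1/40 + 1/100) = 28.57 Ω
R_th = 28.57 Ω
I_n = V_th/R_th = 6.429/28.57 = 0.225 A, and R_n = R_th = 28.57 Ω

Final answer: I_n = 0.225 A, R_n = 28.57 Ω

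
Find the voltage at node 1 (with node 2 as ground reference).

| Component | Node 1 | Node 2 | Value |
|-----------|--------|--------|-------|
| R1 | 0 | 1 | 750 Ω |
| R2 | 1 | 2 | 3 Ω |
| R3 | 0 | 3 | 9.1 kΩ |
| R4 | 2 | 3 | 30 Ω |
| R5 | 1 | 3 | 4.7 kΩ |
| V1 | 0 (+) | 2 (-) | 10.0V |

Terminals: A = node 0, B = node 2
Nodal analysis, taking node 2 as the 0 V reference.
Source V1 fixes V_0 = 10 V.
KCL at each unknown node (sum of currents leaving = 0; resistances in Ω):
  Node 1: (V_1 - 10)/750 + (V_1 - 0)/3 + (V_1 - V_3)/4700 = 0
  Node 3: (V_3 - 10)/9100 + (V_3 - 0)/30 + (V_3 - V_1)/4700 = 0
Collecting terms (coefficients in siemens):
  0.3349·V_1 - 0.0002128·V_3 = 0.01333
  0.03366·V_3 - 0.0002128·V_1 = 0.001099
Determinant D = (0.3349)(0.03366) - (-0.0002128)(-0.0002128) = 0.01127
V_1 = [(0.01333)(0.03366) - (-0.0002128)(0.001099)]/D = 0.03984 V
V_3 = [(0.3349)(0.001099) - (0.01333)(-0.0002128)]/D = 0.0329 V
The requested potential is V_1 = 0.03984 V.

Final answer: V_1 = 0.03984 V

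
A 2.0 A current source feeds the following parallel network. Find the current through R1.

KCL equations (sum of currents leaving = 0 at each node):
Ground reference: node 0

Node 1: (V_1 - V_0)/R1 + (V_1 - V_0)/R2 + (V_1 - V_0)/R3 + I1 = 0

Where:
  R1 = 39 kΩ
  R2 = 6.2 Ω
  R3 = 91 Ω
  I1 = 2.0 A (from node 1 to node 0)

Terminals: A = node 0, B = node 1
All resistors sit directly between nodes 0 and 1, so they are in parallel and share one voltage V; the full source current 2 A splits among them.
1/R_par = 1/39000 + 1/6.2 + 1/91 = 0.1723 S  =>  R_par = 5.804 Ω
V = I × R_par = 2 × 5.804 = 11.61 V
I_R1 = V/R1 = 11.61/39000 = 0.0002976 A

Final answer: 0.0002976 A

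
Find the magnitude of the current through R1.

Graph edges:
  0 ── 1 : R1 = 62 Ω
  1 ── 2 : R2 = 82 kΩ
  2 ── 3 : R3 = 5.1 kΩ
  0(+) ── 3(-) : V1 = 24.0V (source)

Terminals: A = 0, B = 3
Nodal analysis, taking node 3 as the 0 V reference.
Source V1 fixes V_0 = 24 V.
KCL at each unknown node (sum of currents leaving = 0; resistances in Ω):
  Node 1: (V_1 - 24)/62 + (V_1 - V_2)/82000 = 0
  Node 2: (V_2 - V_1)/82000 + (V_2 - 0)/5100 = 0
Collecting terms (coefficients in siemens):
  0.01614·V_1 - 0.0000122·V_2 = 0.3871
  0.0002083·V_2 - 0.0000122·V_1 = 0
Determinant D = (0.01614)(0.0002083) - (-0.0000122)(-0.0000122) = 0.000003362
V_1 = [(0.3871)(0.0002083) - (-0.0000122)(0)]/D = 23.98 V
V_2 = [(0.01614)(0) - (0.3871)(-0.0000122)]/D = 1.404 V
I_R1 = (V_0 - V_1)/R1 = (24 - 23.98)/62 = 0.0002753 A
|I_R1| = 0.0002753 A

Final answer: |I_R1| = 0.0002753 A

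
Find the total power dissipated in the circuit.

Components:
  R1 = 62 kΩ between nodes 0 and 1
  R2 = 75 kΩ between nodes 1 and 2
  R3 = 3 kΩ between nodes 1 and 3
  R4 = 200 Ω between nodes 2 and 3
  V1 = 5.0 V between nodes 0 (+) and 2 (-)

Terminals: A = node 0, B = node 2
Nodal analysis, taking node 2 as the 0 V reference.
Source V1 fixes V_0 = 5 V.
KCL at each unknown node (sum of currents leaving = 0; resistances in Ω):
  Node 1: (V_1 - 5)/62000 + (V_1 - 0)/75000 + (V_1 - V_3)/3000 = 0
  Node 3: (V_3 - V_1)/3000 + (V_3 - 0)/200 = 0
Collecting terms (coefficients in siemens):
  0.0003628·V_1 - 0.0003333·V_3 = 0.00008065
  0.005333·V_3 - 0.0003333·V_1 = 0
Determinant D = (0.0003628)(0.005333) - (-0.0003333)(-0.0003333) = 0.000001824
V_1 = [(0.00008065)(0.005333) - (-0.0003333)(0)]/D = 0.2358 V
V_3 = [(0.0003628)(0) - (0.00008065)(-0.0003333)]/D = 0.01474 V
Power in each resistor, P = (ΔV)²/R:
  P_R1 = (5 - 0.2358)²/62000 = 0.0003661 W
  P_R2 = (0.2358 - 0)²/75000 = 0.0000007415 W
  P_R3 = (0.2358 - 0.01474)²/3000 = 0.00001629 W
  P_R4 = (0 - 0.01474)²/200 = 0.000001086 W
P_total = P_R1 + P_R2 + P_R3 + P_R4 = 0.0003842 W

Final answer: 0.0003842 W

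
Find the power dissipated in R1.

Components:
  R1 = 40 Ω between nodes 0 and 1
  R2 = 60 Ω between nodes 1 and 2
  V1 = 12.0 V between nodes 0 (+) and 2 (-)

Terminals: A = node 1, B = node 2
Nodal analysis, taking node 2 as the 0 V reference.
Source V1 fixes V_0 = 12 V.
KCL at each unknown node (sum of currents leaving = 0; resistances in Ω):
  Node 1: (V_1 - 12)/40 + (V_1 - 0)/60 = 0
Collecting terms: 0.04167 × V_1 = 0.3  =>  V_1 = 7.2 V
I_R1 = (V_0 - V_1)/R1 = (12 - 7.2)/40 = 0.12 A
P_R1 = I_R1² × R1 = (0.12)² × 40 = 0.576 W

Final answer: 0.576 W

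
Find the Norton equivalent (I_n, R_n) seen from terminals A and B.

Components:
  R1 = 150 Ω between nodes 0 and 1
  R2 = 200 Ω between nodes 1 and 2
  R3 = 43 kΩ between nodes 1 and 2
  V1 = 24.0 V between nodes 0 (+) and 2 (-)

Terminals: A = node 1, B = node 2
Find the Thévenin equivalent first; then I_n = V_th/R_th and R_n = R_th.
Step 1 — V_th is the open-circuit voltage V_A - V_B (nothing connected across the terminals).
Nodal analysis, taking node 2 as the 0 V reference.
Source V1 fixes V_0 = 24 V.
KCL at each unknown node (sum of currents leaving = 0; resistances in Ω):
  Node 1: (V_1 - 24)/150 + (V_1 - 0)/200 + (V_1 - 0)/43000 = 0
Collecting terms: 0.01169 × V_1 = 0.16  =>  V_1 = 13.69 V
V_th = V_1 - V_2 = 13.69 - 0 = 13.69 V
Step 2 — R_th: zero the source — replace V1 by a short circuit (node 2 merges into node 0) — and find the resistance seen between A (node 1) and B (node 0).
Reduce the network between node 1 (A) and node 0 (B) by series/parallel combination:
  Rp1 = R1 ‖ R2 ‖ R3 (parallel, all between nodes 0 and 1) = 1/(1/150 + 1/200 + 1/43000) = 85.54 Ω
R_th = 85.54 Ω
I_n = V_th/R_th = 13.69/85.54 = 0.16 A, and R_n = R_th = 85.54 Ω

Final answer: I_n = 0.16 A, R_n = 85.54 Ω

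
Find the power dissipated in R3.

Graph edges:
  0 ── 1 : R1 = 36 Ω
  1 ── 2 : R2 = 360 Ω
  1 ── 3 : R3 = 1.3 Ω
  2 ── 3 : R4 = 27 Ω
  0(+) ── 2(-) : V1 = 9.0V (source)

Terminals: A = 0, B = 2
Nodal analysis, taking node 2 as the 0 V reference.
Source V1 fixes V_0 = 9 V.
KCL at each unknown node (sum of currents leaving = 0; resistances in Ω):
  Node 1: (V_1 - 9)/36 + (V_1 - 0)/360 + (V_1 - V_3)/1.3 = 0
  Node 3: (V_3 - V_1)/1.3 + (V_3 - 0)/27 = 0
Collecting terms (coefficients in siemens):
  0.7998·V_1 - 0.7692·V_3 = 0.25
  0.8063·V_3 - 0.7692·V_1 = 0
Determinant D = (0.7998)(0.8063) - (-0.7692)(-0.7692) = 0.05313
V_1 = [(0.25)(0.8063) - (-0.7692)(0)]/D = 3.794 V
V_3 = [(0.7998)(0) - (0.25)(-0.7692)]/D = 3.62 V
I_R3 = (V_1 - V_3)/R3 = (3.794 - 3.62)/1.3 = 0.1341 A
P_R3 = I_R3² × R3 = (0.1341)² × 1.3 = 0.02337 W

Final answer: 0.02337 W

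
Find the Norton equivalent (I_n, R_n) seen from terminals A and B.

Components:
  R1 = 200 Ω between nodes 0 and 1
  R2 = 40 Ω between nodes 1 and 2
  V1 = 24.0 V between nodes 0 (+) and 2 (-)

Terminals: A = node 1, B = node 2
Find the Thévenin equivalent first; then I_n = V_th/R_th and R_n = R_th.
Step 1 — V_th is the open-circuit voltage V_A - V_B (nothing connected across the terminals).
Nodal analysis, taking node 2 as the 0 V reference.
Source V1 fixes V_0 = 24 V.
KCL at each unknown node (sum of currents leaving = 0; resistances in Ω):
  Node 1: (V_1 - 24)/200 + (V_1 - 0)/40 = 0
Collecting terms: 0.03 × V_1 = 0.12  =>  V_1 = 4 V
V_th = V_1 - V_2 = 4 - 0 = 4 V
Step 2 — R_th: zero the source — replace V1 by a short circuit (node 2 merges into node 0) — and find the resistance seen between A (node 1) and B (node 0).
Reduce the network between node 1 (A) and node 0 (B) by series/parallel combination:
  Rp1 = R1 ‖ R2 (parallel, both between nodes 0 and 1) = 1/(1/200 + 1/40) = 33.33 Ω
R_th = 33.33 Ω
I_n = V_th/R_th = 4/33.33 = 0.12 A, and R_n = R_th = 33.33 Ω

Final answer: I_n = 0.12 A, R_n = 33.33 Ω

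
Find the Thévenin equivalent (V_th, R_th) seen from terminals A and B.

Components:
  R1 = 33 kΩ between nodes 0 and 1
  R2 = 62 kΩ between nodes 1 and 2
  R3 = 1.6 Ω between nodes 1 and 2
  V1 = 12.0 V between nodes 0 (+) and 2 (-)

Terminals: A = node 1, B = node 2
Step 1 — V_th is the open-circuit voltage V_A - V_B (nothing connected across the terminals).
Nodal analysis, taking node 2 as the 0 V reference.
Source V1 fixes V_0 = 12 V.
KCL at each unknown node (sum of currents leaving = 0; resistances in Ω):
  Node 1: (V_1 - 12)/33000 + (V_1 - 0)/62000 + (V_1 - 0)/1.6 = 0
Collecting terms: 0.625 × V_1 = 0.0003636  =>  V_1 = 0.0005818 V
V_th = V_1 - V_2 = 0.0005818 - 0 = 0.0005818 V
Step 2 — R_th: zero the source — replace V1 by a short circuit (node 2 merges into node 0) — and find the resistance seen between A (node 1) and B (node 0).
Reduce the network between node 1 (A) and node 0 (B) by series/parallel combination:
  Rp1 = R1 ‖ R2 ‖ R3 (parallel, all between nodes 0 and 1) = 1/(1/33000 + 1/62000 + 1/1.6) = 1.6 Ω
R_th = 1.6 Ω

Final answer: V_th = 0.0005818 V, R_th = 1.6 Ω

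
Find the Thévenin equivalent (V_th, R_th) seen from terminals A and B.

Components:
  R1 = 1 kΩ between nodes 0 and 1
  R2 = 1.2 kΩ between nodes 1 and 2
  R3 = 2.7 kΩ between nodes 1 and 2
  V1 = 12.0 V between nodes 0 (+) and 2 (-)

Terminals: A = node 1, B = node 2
Step 1 — V_th is the open-circuit voltage V_A - V_B (nothing connected across the terminals).
Nodal analysis, taking node 2 as the 0 V reference.
Source V1 fixes V_0 = 12 V.
KCL at each unknown node (sum of currents leaving = 0; resistances in Ω):
  Node 1: (V_1 - 12)/1000 + (V_1 - 0)/1200 + (V_1 - 0)/2700 = 0
Collecting terms: 0.002204 × V_1 = 0.012  =>  V_1 = 5.445 V
V_th = V_1 - V_2 = 5.445 - 0 = 5.445 V
Step 2 — R_th: zero the source — replace V1 by a short circuit (node 2 merges into node 0) — and find the resistance seen between A (node 1) and B (node 0).
Reduce the network between node 1 (A) and node 0 (B) by series/parallel combination:
  Rp1 = R1 ‖ R2 ‖ R3 (parallel, all between nodes 0 and 1) = 1/(1/1000 + 1/1200 + 1/2700) = 453.8 Ω
R_th = 453.8 Ω

Final answer: V_th = 5.445 V, R_th = 453.8 Ω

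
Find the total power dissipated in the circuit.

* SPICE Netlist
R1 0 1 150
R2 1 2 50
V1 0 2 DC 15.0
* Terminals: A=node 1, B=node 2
Nodal analysis, taking node 2 as the 0 V reference.
Source V1 fixes V_0 = 15 V.
KCL at each unknown node (sum of currents leaving = 0; resistances in Ω):
  Node 1: (V_1 - 15)/150 + (V_1 - 0)/50 = 0
Collecting terms: 0.02667 × V_1 = 0.1  =>  V_1 = 3.75 V
Power in each resistor, P = (ΔV)²/R:
  P_R1 = (15 - 3.75)²/150 = 0.8438 W
  P_R2 = (3.75 - 0)²/50 = 0.2812 W
P_total = P_R1 + P_R2 = 1.125 W

Final answer: 1.125 W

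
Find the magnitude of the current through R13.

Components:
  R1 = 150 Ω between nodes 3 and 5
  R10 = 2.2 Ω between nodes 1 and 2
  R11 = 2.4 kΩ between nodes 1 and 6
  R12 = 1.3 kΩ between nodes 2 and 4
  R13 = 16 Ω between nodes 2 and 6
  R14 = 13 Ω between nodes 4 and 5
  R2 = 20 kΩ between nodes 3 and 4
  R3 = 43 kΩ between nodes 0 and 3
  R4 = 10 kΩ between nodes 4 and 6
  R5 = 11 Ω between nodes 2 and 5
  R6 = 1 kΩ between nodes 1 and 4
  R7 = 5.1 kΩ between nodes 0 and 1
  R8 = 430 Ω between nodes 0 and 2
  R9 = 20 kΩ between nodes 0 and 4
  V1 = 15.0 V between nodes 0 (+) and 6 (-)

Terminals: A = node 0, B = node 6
Nodal analysis, taking node 6 as the 0 V reference.
Source V1 fixes V_0 = 15 V.
KCL at each unknown node (sum of currents leaving = 0; resistances in Ω):
  Node 1: (V_1 - V_4)/1000 + (V_1 - 15)/5100 + (V_1 - V_2)/2.2 + (V_1 - 0)/2400 = 0
  Node 2: (V_2 - V_5)/11 + (V_2 - 15)/430 + (V_2 - V_1)/2.2 + (V_2 - V_4)/1300 + (V_2 - 0)/16 = 0
  Node 3: (V_3 - V_5)/150 + (V_3 - V_4)/20000 + (V_3 - 15)/43000 = 0
  Node 4: (V_4 - V_3)/20000 + (V_4 - 0)/10000 + (V_4 - V_1)/1000 + (V_4 - 15)/20000 + (V_4 - V_2)/1300 + (V_4 - V_5)/13 = 0
  Node 5: (V_5 - V_3)/150 + (V_5 - V_2)/11 + (V_5 - V_4)/13 = 0
Collecting terms (coefficients in siemens):
  0.4562·V_1 - 0.4545·V_2 - 0.001·V_4 = 0.002941
  0.611·V_2 - 0.4545·V_1 - 0.0007692·V_4 - 0.09091·V_5 = 0.03488
  0.00674·V_3 - 0.00005·V_4 - 0.006667·V_5 = 0.0003488
  0.07889·V_4 - 0.001·V_1 - 0.0007692·V_2 - 0.00005·V_3 - 0.07692·V_5 = 0.00075
  0.1745·V_5 - 0.09091·V_2 - 0.006667·V_3 - 0.07692·V_4 = 0
Solving these 5 simultaneous equations (Gaussian elimination) gives:
  V_1 = 0.5988 V, V_2 = 0.5931 V, V_3 = 0.6535 V, V_4 = 0.612 V
  V_5 = 0.6037 V
I_R13 = (V_2 - V_6)/R13 = (0.5931 - 0)/16 = 0.03707 A
|I_R13| = 0.03707 A

Final answer: |I_R13| = 0.03707 A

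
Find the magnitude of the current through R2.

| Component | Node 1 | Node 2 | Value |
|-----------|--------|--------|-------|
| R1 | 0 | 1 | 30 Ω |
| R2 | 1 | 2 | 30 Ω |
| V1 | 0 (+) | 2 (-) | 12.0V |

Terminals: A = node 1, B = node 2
Nodal analysis, taking node 2 as the 0 V reference.
Source V1 fixes V_0 = 12 V.
KCL at each unknown node (sum of currents leaving = 0; resistances in Ω):
  Node 1: (V_1 - 12)/30 + (V_1 - 0)/30 = 0
Collecting terms: 0.06667 × V_1 = 0.4  =>  V_1 = 6 V
I_R2 = (V_1 - V_2)/R2 = (6 - 0)/30 = 0.2 A
|I_R2| = 0.2 A

Final answer: |I_R2| = 0.2 A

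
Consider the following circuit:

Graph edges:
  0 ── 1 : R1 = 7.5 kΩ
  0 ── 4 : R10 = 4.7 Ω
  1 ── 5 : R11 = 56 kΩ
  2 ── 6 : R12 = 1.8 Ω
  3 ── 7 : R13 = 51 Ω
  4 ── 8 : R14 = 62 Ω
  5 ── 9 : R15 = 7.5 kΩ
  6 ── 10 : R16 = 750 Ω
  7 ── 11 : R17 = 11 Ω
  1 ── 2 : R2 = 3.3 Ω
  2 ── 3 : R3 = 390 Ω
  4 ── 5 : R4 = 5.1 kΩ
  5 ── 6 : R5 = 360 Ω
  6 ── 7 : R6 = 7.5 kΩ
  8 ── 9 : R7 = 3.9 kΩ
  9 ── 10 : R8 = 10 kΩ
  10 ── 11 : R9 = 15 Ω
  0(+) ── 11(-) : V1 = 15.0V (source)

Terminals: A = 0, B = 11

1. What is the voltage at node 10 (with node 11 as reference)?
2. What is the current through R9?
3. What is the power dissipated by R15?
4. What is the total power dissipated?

Nodal analysis, taking node 11 as the 0 V reference.
Source V1 fixes V_0 = 15 V.
KCL at each unknown node (sum of currents leaving = 0; resistances in Ω):
  Node 1: (V_1 - 15)/7500 + (V_1 - V_2)/3.3 + (V_1 - V_5)/56000 = 0
  Node 2: (V_2 - V_1)/3.3 + (V_2 - V_3)/390 + (V_2 - V_6)/1.8 = 0
  Node 3: (V_3 - V_2)/390 + (V_3 - V_7)/51 = 0
  Node 4: (V_4 - V_5)/5100 + (V_4 - 15)/4.7 + (V_4 - V_8)/62 = 0
  Node 5: (V_5 - V_4)/5100 + (V_5 - V_6)/360 + (V_5 - V_1)/56000 + (V_5 - V_9)/7500 = 0
  Node 6: (V_6 - V_5)/360 + (V_6 - V_7)/7500 + (V_6 - V_2)/1.8 + (V_6 - V_10)/750 = 0
  Node 7: (V_7 - V_6)/7500 + (V_7 - V_3)/51 + (V_7 - 0)/11 = 0
  Node 8: (V_8 - V_9)/3900 + (V_8 - V_4)/62 = 0
  Node 9: (V_9 - V_8)/3900 + (V_9 - V_10)/10000 + (V_9 - V_5)/7500 = 0
  Node 10: (V_10 - V_9)/10000 + (V_10 - 0)/15 + (V_10 - V_6)/750 = 0
Collecting terms (coefficients in siemens):
  0.3032·V_1 - 0.303·V_2 - 0.00001786·V_5 = 0.002
  0.8611·V_2 - 0.303·V_1 - 0.002564·V_3 - 0.5556·V_6 = 0
  0.02217·V_3 - 0.002564·V_2 - 0.01961·V_7 = 0
  0.2291·V_4 - 0.0001961·V_5 - 0.01613·V_8 = 3.191
  0.003125·V_5 - 0.00001786·V_1 - 0.0001961·V_4 - 0.002778·V_6 - 0.0001333·V_9 = 0
  0.5598·V_6 - 0.5556·V_2 - 0.002778·V_5 - 0.0001333·V_7 - 0.001333·V_10 = 0
  0.1107·V_7 - 0.01961·V_3 - 0.0001333·V_6 = 0
  0.01639·V_8 - 0.01613·V_4 - 0.0002564·V_9 = 0
  0.0004897·V_9 - 0.0001333·V_5 - 0.0002564·V_8 - 0.0001·V_10 = 0
  0.0681·V_10 - 0.001333·V_6 - 0.0001·V_9 = 0
Solving these 10 simultaneous equations (Gaussian elimination) gives:
  V_1 = 1.393 V, V_2 = 1.387 V, V_3 = 0.192 V, V_4 = 14.98 V
  V_5 = 2.545 V, V_6 = 1.39 V, V_7 = 0.0357 V, V_8 = 14.88 V
  V_9 = 8.491 V, V_10 = 0.03968 V
Part 1:
  Read off the nodal solution: V_10 = 0.03968 V
Part 2:
  I_R9 = (V_10 - V_11)/R9 = (0.03968 - 0)/15 = 0.002645 A
  Magnitude: I_R9 = 0.002645 A
Part 3:
  I_R15 = (V_5 - V_9)/R15 = (2.545 - 8.491)/7500 = -0.0007928 A
  P_R15 = I_R15² × R15 = (-0.0007928)² × 7500 = 0.004714 W
Part 4:
  Power in each resistor, P = (ΔV)²/R:
    P_R1 = (15 - 1.393)²/7500 = 0.02469 W
    P_R2 = (1.393 - 1.387)²/3.3 = 0.00001111 W
    P_R3 = (1.387 - 0.192)²/390 = 0.003664 W
    P_R4 = (14.98 - 2.545)²/5100 = 0.03032 W
    P_R5 = (2.545 - 1.39)²/360 = 0.003711 W
    P_R6 = (1.39 - 0.0357)²/7500 = 0.0002444 W
    P_R7 = (14.88 - 8.491)²/3900 = 0.01046 W
    P_R8 = (8.491 - 0.03968)²/10000 = 0.007143 W
    P_R9 = (0.03968 - 0)²/15 = 0.0001049 W
    P_R10 = (15 - 14.98)²/4.7 = 0.0000781 W
    P_R11 = (1.393 - 2.545)²/56000 = 0.0000237 W
    P_R12 = (1.387 - 1.39)²/1.8 = 0.000002724 W
    P_R13 = (0.192 - 0.0357)²/51 = 0.0004791 W
    P_R14 = (14.98 - 14.88)²/62 = 0.0001663 W
    P_R15 = (2.545 - 8.491)²/7500 = 0.004714 W
    P_R16 = (1.39 - 0.03968)²/750 = 0.00243 W
    P_R17 = (0.0357 - 0)²/11 = 0.0001159 W
  P_total = P_R1 + P_R2 + P_R3 + P_R4 + P_R5 + P_R6 + P_R7 + P_R8 + P_R9 + P_R10 + P_R11 + P_R12 + P_R13 + P_R14 + P_R15 + P_R16 + P_R17 = 0.08836 W

Final answers:
1. V_10 = 0.03968 V
2. I_R9 = 0.002645 A
3. P_R15 = 0.004714 W
4. P_total = 0.08836 W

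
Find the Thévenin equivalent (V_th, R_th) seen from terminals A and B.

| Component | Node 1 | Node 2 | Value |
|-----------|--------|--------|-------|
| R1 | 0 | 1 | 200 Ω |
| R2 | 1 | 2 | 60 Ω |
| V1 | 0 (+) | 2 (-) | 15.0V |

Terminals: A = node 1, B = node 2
Step 1 — V_th is the open-circuit voltage V_A - V_B (nothing connected across the terminals).
Nodal analysis, taking node 2 as the 0 V reference.
Source V1 fixes V_0 = 15 V.
KCL at each unknown node (sum of currents leaving = 0; resistances in Ω):
  Node 1: (V_1 - 15)/200 + (V_1 - 0)/60 = 0
Collecting terms: 0.02167 × V_1 = 0.075  =>  V_1 = 3.462 V
V_th = V_1 - V_2 = 3.462 - 0 = 3.462 V
Step 2 — R_th: zero the source — replace V1 by a short circuit (node 2 merges into node 0) — and find the resistance seen between A (node 1) and B (node 0).
Reduce the network between node 1 (A) and node 0 (B) by series/parallel combination:
  Rp1 = R1 ‖ R2 (parallel, both between nodes 0 and 1) = 1/(1/200 + 1/60) = 46.15 Ω
R_th = 46.15 Ω

Final answer: V_th = 3.462 V, R_th = 46.15 Ω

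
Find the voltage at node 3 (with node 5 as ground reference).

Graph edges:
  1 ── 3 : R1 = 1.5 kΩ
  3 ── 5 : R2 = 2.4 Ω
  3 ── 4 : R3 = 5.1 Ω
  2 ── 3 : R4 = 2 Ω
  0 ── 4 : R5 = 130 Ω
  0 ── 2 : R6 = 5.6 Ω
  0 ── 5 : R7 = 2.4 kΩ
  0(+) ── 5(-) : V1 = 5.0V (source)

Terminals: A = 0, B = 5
Nodal analysis, taking node 5 as the 0 V reference.
Source V1 fixes V_0 = 5 V.
KCL at each unknown node (sum of currents leaving = 0; resistances in Ω):
  Node 1: (V_1 - V_3)/1500 = 0
  Node 2: (V_2 - V_3)/2 + (V_2 - 5)/5.6 = 0
  Node 3: (V_3 - V_1)/1500 + (V_3 - 0)/2.4 + (V_3 - V_4)/5.1 + (V_3 - V_2)/2 = 0
  Node 4: (V_4 - V_3)/5.1 + (V_4 - 5)/130 = 0
Collecting terms (coefficients in siemens):
  0.0006667·V_1 - 0.0006667·V_3 = 0
  0.6786·V_2 - 0.5·V_3 = 0.8929
  1.113·V_3 - 0.0006667·V_1 - 0.5·V_2 - 0.1961·V_4 = 0
  0.2038·V_4 - 0.1961·V_3 = 0.03846
Solving these 4 simultaneous equations (Gaussian elimination) gives:
  V_1 = 1.251 V, V_2 = 2.237 V, V_3 = 1.251 V, V_4 = 1.392 V
The requested potential is V_3 = 1.251 V.

Final answer: V_3 = 1.251 V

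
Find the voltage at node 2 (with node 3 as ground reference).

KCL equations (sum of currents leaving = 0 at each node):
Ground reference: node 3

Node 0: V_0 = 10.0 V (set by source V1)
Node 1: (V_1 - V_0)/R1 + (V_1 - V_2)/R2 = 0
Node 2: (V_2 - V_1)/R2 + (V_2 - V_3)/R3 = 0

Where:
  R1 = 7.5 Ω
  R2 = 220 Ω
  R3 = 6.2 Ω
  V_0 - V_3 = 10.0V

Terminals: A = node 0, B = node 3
Nodal analysis, taking node 3 as the 0 V reference.
Source V1 fixes V_0 = 10 V.
KCL at each unknown node (sum of currents leaving = 0; resistances in Ω):
  Node 1: (V_1 - 10)/7.5 + (V_1 - V_2)/220 = 0
  Node 2: (V_2 - V_1)/220 + (V_2 - 0)/6.2 = 0
Collecting terms (coefficients in siemens):
  0.1379·V_1 - 0.004545·V_2 = 1.333
  0.1658·V_2 - 0.004545·V_1 = 0
Determinant D = (0.1379)(0.1658) - (-0.004545)(-0.004545) = 0.02284
V_1 = [(1.333)(0.1658) - (-0.004545)(0)]/D = 9.679 V
V_2 = [(0.1379)(0) - (1.333)(-0.004545)]/D = 0.2653 V
The requested potential is V_2 = 0.2653 V.

Final answer: V_2 = 0.2653 V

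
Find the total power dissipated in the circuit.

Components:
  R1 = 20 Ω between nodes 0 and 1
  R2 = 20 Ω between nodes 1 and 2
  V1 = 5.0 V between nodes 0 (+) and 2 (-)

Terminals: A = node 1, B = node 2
Nodal analysis, taking node 2 as the 0 V reference.
Source V1 fixes V_0 = 5 V.
KCL at each unknown node (sum of currents leaving = 0; resistances in Ω):
  Node 1: (V_1 - 5)/20 + (V_1 - 0)/20 = 0
Collecting terms: 0.1 × V_1 = 0.25  =>  V_1 = 2.5 V
Power in each resistor, P = (ΔV)²/R:
  P_R1 = (5 - 2.5)²/20 = 0.3125 W
  P_R2 = (2.5 - 0)²/20 = 0.3125 W
P_total = P_R1 + P_R2 = 0.625 W

Final answer: 0.625 W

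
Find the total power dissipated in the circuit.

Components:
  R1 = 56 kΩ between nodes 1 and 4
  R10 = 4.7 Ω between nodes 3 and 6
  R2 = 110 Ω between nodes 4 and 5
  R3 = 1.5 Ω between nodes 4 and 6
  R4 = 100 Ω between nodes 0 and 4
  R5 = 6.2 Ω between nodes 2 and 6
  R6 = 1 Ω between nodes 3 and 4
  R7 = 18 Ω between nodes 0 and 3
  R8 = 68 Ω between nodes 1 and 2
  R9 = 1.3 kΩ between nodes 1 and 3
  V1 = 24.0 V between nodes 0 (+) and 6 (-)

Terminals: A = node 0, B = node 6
Nodal analysis, taking node 6 as the 0 V reference.
Source V1 fixes V_0 = 24 V.
KCL at each unknown node (sum of currents leaving = 0; resistances in Ω):
  Node 1: (V_1 - V_4)/56000 + (V_1 - V_2)/68 + (V_1 - V_3)/1300 = 0
  Node 2: (V_2 - 0)/6.2 + (V_2 - V_1)/68 = 0
  Node 3: (V_3 - V_4)/1 + (V_3 - 24)/18 + (V_3 - V_1)/1300 + (V_3 - 0)/4.7 = 0
  Node 4: (V_4 - V_1)/56000 + (V_4 - V_5)/110 + (V_4 - 0)/1.5 + (V_4 - 24)/100 + (V_4 - V_3)/1 = 0
  Node 5: (V_5 - V_4)/110 = 0
Collecting terms (coefficients in siemens):
  0.01549·V_1 - 0.01471·V_2 - 0.0007692·V_3 - 0.00001786·V_4 = 0
  0.176·V_2 - 0.01471·V_1 = 0
  1.269·V_3 - 0.0007692·V_1 - 1·V_4 = 1.333
  1.686·V_4 - 0.00001786·V_1 - 1·V_3 - 0.009091·V_5 = 0.24
  0.009091·V_5 - 0.009091·V_4 = 0
Solving these 5 simultaneous equations (Gaussian elimination) gives:
  V_1 = 0.1202 V, V_2 = 0.01004 V, V_3 = 2.195 V, V_4 = 1.452 V
  V_5 = 1.452 V
Power in each resistor, P = (ΔV)²/R:
  P_R1 = (0.1202 - 1.452)²/56000 = 0.00003169 W
  P_R2 = (1.452 - 1.452)²/110 = 0 W
  P_R3 = (1.452 - 0)²/1.5 = 1.406 W
  P_R4 = (24 - 1.452)²/100 = 5.084 W
  P_R5 = (0.01004 - 0)²/6.2 = 0.00001627 W
  P_R6 = (2.195 - 1.452)²/1 = 0.5517 W
  P_R7 = (24 - 2.195)²/18 = 26.41 W
  P_R8 = (0.1202 - 0.01004)²/68 = 0.0001784 W
  P_R9 = (0.1202 - 2.195)²/1300 = 0.003312 W
  P_R10 = (2.195 - 0)²/4.7 = 1.025 W
P_total = P_R1 + P_R2 + P_R3 + P_R4 + P_R5 + P_R6 + P_R7 + P_R8 + P_R9 + P_R10 = 34.48 W

Final answer: 34.48 W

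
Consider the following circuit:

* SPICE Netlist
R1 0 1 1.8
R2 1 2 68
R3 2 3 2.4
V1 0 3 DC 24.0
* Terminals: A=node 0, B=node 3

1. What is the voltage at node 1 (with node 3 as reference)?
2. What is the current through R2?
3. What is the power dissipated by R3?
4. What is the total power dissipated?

Nodal analysis, taking node 3 as the 0 V reference.
Source V1 fixes V_0 = 24 V.
KCL at each unknown node (sum of currents leaving = 0; resistances in Ω):
  Node 1: (V_1 - 24)/1.8 + (V_1 - V_2)/68 = 0
  Node 2: (V_2 - V_1)/68 + (V_2 - 0)/2.4 = 0
Collecting terms (coefficients in siemens):
  0.5703·V_1 - 0.01471·V_2 = 13.33
  0.4314·V_2 - 0.01471·V_1 = 0
Determinant D = (0.5703)(0.4314) - (-0.01471)(-0.01471) = 0.2458
V_1 = [(13.33)(0.4314) - (-0.01471)(0)]/D = 23.4 V
V_2 = [(0.5703)(0) - (13.33)(-0.01471)]/D = 0.7978 V
Part 1:
  Read off the nodal solution: V_1 = 23.4 V
Part 2:
  I_R2 = (V_1 - V_2)/R2 = (23.4 - 0.7978)/68 = 0.3324 A
  Magnitude: I_R2 = 0.3324 A
Part 3:
  I_R3 = (V_2 - V_3)/R3 = (0.7978 - 0)/2.4 = 0.3324 A
  P_R3 = I_R3² × R3 = (0.3324)² × 2.4 = 0.2652 W
Part 4:
  Power in each resistor, P = (ΔV)²/R:
    P_R1 = (24 - 23.4)²/1.8 = 0.1989 W
    P_R2 = (23.4 - 0.7978)²/68 = 7.514 W
    P_R3 = (0.7978 - 0)²/2.4 = 0.2652 W
  P_total = P_R1 + P_R2 + P_R3 = 7.978 W

Final answers:
1. V_1 = 23.4 V
2. I_R2 = 0.3324 A
3. P_R3 = 0.2652 W
4. P_total = 7.978 W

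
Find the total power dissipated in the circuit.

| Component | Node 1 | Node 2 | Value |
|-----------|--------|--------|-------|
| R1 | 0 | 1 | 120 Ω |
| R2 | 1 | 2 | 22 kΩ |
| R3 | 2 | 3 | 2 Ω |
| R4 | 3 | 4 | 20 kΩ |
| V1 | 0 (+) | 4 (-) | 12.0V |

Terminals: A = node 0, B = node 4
Nodal analysis, taking node 4 as the 0 V reference.
Source V1 fixes V_0 = 12 V.
KCL at each unknown node (sum of currents leaving = 0; resistances in Ω):
  Node 1: (V_1 - 12)/120 + (V_1 - V_2)/22000 = 0
  Node 2: (V_2 - V_1)/22000 + (V_2 - V_3)/2 = 0
  Node 3: (V_3 - V_2)/2 + (V_3 - 0)/20000 = 0
Collecting terms (coefficients in siemens):
  0.008379·V_1 - 0.00004545·V_2 = 0.1
  0.5·V_2 - 0.00004545·V_1 - 0.5·V_3 = 0
  0.5·V_3 - 0.5·V_2 = 0
Solving these 3 simultaneous equations (Gaussian elimination) gives:
  V_1 = 11.97 V, V_2 = 5.698 V, V_3 = 5.698 V
Power in each resistor, P = (ΔV)²/R:
  P_R1 = (12 - 11.97)²/120 = 0.000009739 W
  P_R2 = (11.97 - 5.698)²/22000 = 0.001786 W
  P_R3 = (5.698 - 5.698)²/2 = 0.0000001623 W
  P_R4 = (5.698 - 0)²/20000 = 0.001623 W
P_total = P_R1 + P_R2 + P_R3 + P_R4 = 0.003419 W

Final answer: 0.003419 W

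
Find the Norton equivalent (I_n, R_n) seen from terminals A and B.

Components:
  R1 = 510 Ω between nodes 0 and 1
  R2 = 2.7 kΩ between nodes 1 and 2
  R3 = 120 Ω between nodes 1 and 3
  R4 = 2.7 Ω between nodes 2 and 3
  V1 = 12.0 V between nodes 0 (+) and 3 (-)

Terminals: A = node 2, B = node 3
Find the Thévenin equivalent first; then I_n = V_th/R_th and R_n = R_th.
Step 1 — V_th is the open-circuit voltage V_A - V_B (nothing connected across the terminals).
Nodal analysis, taking node 3 as the 0 V reference.
Source V1 fixes V_0 = 12 V.
KCL at each unknown node (sum of currents leaving = 0; resistances in Ω):
  Node 1: (V_1 - 12)/510 + (V_1 - V_2)/2700 + (V_1 - 0)/120 = 0
  Node 2: (V_2 - V_1)/2700 + (V_2 - 0)/2.7 = 0
Collecting terms (coefficients in siemens):
  0.01066·V_1 - 0.0003704·V_2 = 0.02353
  0.3707·V_2 - 0.0003704·V_1 = 0
Determinant D = (0.01066)(0.3707) - (-0.0003704)(-0.0003704) = 0.003954
V_1 = [(0.02353)(0.3707) - (-0.0003704)(0)]/D = 2.206 V
V_2 = [(0.01066)(0) - (0.02353)(-0.0003704)]/D = 0.002204 V
V_th = V_2 - V_3 = 0.002204 - 0 = 0.002204 V
Step 2 — R_th: zero the source — replace V1 by a short circuit (node 3 merges into node 0) — and find the resistance seen between A (node 2) and B (node 0).
Reduce the network between node 2 (A) and node 0 (B) by series/parallel combination:
  Rp1 = R1 ‖ R3 (parallel, both between nodes 0 and 1) = 1/(1/510 + 1/120) = 97.14 Ω
  Rs1 = R2 + Rp1 (series, joined only at node 1) = 2700 + 97.14 = 2797 Ω
  Rp2 = R4 ‖ Rs1 (parallel, both between nodes 0 and 2) = 1/(1/2.7 + 1/2797) = 2.697 Ω
R_th = 2.697 Ω
I_n = V_th/R_th = 0.002204/2.697 = 0.0008172 A, and R_n = R_th = 2.697 Ω

Final answer: I_n = 0.0008172 A, R_n = 2.697 Ω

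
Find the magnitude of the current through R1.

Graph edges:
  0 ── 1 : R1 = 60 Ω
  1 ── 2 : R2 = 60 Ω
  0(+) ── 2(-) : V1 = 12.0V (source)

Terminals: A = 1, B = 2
Nodal analysis, taking node 2 as the 0 V reference.
Source V1 fixes V_0 = 12 V.
KCL at each unknown node (sum of currents leaving = 0; resistances in Ω):
  Node 1: (V_1 - 12)/60 + (V_1 - 0)/60 = 0
Collecting terms: 0.03333 × V_1 = 0.2  =>  V_1 = 6 V
I_R1 = (V_0 - V_1)/R1 = (12 - 6)/60 = 0.1 A
|I_R1| = 0.1 A

Final answer: |I_R1| = 0.1 A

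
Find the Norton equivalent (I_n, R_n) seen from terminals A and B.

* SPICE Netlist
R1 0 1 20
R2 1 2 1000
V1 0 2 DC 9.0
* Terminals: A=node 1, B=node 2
Find the Thévenin equivalent first; then I_n = V_th/R_th and R_n = R_th.
Step 1 — V_th is the open-circuit voltage V_A - V_B (nothing connected across the terminals).
Nodal analysis, taking node 2 as the 0 V reference.
Source V1 fixes V_0 = 9 V.
KCL at each unknown node (sum of currents leaving = 0; resistances in Ω):
  Node 1: (V_1 - 9)/20 + (V_1 - 0)/1000 = 0
Collecting terms: 0.051 × V_1 = 0.45  =>  V_1 = 8.824 V
V_th = V_1 - V_2 = 8.824 - 0 = 8.824 V
Step 2 — R_th: zero the source — replace V1 by a short circuit (node 2 merges into node 0) — and find the resistance seen between A (node 1) and B (node 0).
Reduce the network between node 1 (A) and node 0 (B) by series/parallel combination:
  Rp1 = R1 ‖ R2 (parallel, both between nodes 0 and 1) = 1/(1/20 + 1/1000) = 19.61 Ω
R_th = 19.61 Ω
I_n = V_th/R_th = 8.824/19.61 = 0.45 A, and R_n = R_th = 19.61 Ω

Final answer: I_n = 0.45 A, R_n = 19.61 Ω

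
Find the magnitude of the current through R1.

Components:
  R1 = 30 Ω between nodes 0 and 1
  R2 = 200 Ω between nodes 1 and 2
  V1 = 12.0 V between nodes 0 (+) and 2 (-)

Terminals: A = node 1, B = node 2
Nodal analysis, taking node 2 as the 0 V reference.
Source V1 fixes V_0 = 12 V.
KCL at each unknown node (sum of currents leaving = 0; resistances in Ω):
  Node 1: (V_1 - 12)/30 + (V_1 - 0)/200 = 0
Collecting terms: 0.03833 × V_1 = 0.4  =>  V_1 = 10.43 V
I_R1 = (V_0 - V_1)/R1 = (12 - 10.43)/30 = 0.05217 A
|I_R1| = 0.05217 A

Final answer: |I_R1| = 0.05217 A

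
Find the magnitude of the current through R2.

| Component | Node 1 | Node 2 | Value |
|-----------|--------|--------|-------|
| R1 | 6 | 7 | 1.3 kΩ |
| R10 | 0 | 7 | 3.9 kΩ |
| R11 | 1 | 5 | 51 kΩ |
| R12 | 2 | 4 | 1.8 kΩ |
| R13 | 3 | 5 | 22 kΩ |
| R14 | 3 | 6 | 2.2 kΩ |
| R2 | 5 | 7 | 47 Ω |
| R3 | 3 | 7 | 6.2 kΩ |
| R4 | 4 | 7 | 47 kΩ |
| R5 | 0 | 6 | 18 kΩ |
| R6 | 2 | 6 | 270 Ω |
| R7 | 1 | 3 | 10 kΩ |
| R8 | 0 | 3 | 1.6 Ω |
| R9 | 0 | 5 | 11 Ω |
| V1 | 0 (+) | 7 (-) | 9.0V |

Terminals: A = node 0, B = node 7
Nodal analysis, taking node 7 as the 0 V reference.
Source V1 fixes V_0 = 9 V.
KCL at each unknown node (sum of currents leaving = 0; resistances in Ω):
  Node 1: (V_1 - V_3)/10000 + (V_1 - V_5)/51000 = 0
  Node 2: (V_2 - V_6)/270 + (V_2 - V_4)/1800 = 0
  Node 3: (V_3 - 0)/6200 + (V_3 - V_1)/10000 + (V_3 - 9)/1.6 + (V_3 - V_5)/22000 + (V_3 - V_6)/2200 = 0
  Node 4: (V_4 - 0)/47000 + (V_4 - V_2)/1800 = 0
  Node 5: (V_5 - 0)/47 + (V_5 - 9)/11 + (V_5 - V_1)/51000 + (V_5 - V_3)/22000 = 0
  Node 6: (V_6 - 0)/1300 + (V_6 - 9)/18000 + (V_6 - V_2)/270 + (V_6 - V_3)/2200 = 0
Collecting terms (coefficients in siemens):
  0.0001196·V_1 - 0.0001·V_3 - 0.00001961·V_5 = 0
  0.004259·V_2 - 0.0005556·V_4 - 0.003704·V_6 = 0
  0.6258·V_3 - 0.0001·V_1 - 0.00004545·V_5 - 0.0004545·V_6 = 5.625
  0.0005768·V_4 - 0.0005556·V_2 = 0
  0.1123·V_5 - 0.00001961·V_1 - 0.00004545·V_3 = 0.8182
  0.004983·V_6 - 0.003704·V_2 - 0.0004545·V_3 = 0.0005
Solving these 6 simultaneous equations (Gaussian elimination) gives:
  V_1 = 8.715 V, V_2 = 3.511 V, V_3 = 8.994 V, V_4 = 3.381 V
  V_5 = 7.294 V, V_6 = 3.53 V
I_R2 = (V_5 - V_7)/R2 = (7.294 - 0)/47 = 0.1552 A
|I_R2| = 0.1552 A

Final answer: |I_R2| = 0.1552 A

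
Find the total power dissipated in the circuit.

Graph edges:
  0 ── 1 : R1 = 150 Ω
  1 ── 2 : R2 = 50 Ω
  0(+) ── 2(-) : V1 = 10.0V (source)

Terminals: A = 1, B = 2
Nodal analysis, taking node 2 as the 0 V reference.
Source V1 fixes V_0 = 10 V.
KCL at each unknown node (sum of currents leaving = 0; resistances in Ω):
  Node 1: (V_1 - 10)/150 + (V_1 - 0)/50 = 0
Collecting terms: 0.02667 × V_1 = 0.06667  =>  V_1 = 2.5 V
Power in each resistor, P = (ΔV)²/R:
  P_R1 = (10 - 2.5)²/150 = 0.375 W
  P_R2 = (2.5 - 0)²/50 = 0.125 W
P_total = P_R1 + P_R2 = 0.5 W

Final answer: 0.5 W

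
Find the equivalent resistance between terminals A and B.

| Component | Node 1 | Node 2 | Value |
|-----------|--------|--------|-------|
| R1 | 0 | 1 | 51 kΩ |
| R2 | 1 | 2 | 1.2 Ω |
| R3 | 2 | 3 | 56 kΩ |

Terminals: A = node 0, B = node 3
Reduce the network between node 0 (A) and node 3 (B) by series/parallel combination:
  Rs1 = R1 + R2 (series, joined only at node 1) = 51000 + 1.2 = 51000 Ω
  Rs2 = R3 + Rs1 (series, joined only at node 2) = 56000 + 51000 = 107000 Ω
R_eq = 107 kΩ

Final answer: 107 kΩ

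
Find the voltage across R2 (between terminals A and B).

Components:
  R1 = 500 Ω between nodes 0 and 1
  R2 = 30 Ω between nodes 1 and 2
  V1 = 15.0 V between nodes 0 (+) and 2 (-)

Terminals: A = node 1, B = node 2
R1 and R2 are in series across V1 (node 0 → node 1 → node 2), and the output A–B is taken across R2, so this is a voltage divider.
Series current: I = V1/(R1 + R2) = 15/(500 + 30) = 15/530 = 0.0283 A
V_R2 = I × R2 = V1 × R2/(R1 + R2) = 15 × 30/530 = 0.8491 V

Final answer: 0.8491 V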